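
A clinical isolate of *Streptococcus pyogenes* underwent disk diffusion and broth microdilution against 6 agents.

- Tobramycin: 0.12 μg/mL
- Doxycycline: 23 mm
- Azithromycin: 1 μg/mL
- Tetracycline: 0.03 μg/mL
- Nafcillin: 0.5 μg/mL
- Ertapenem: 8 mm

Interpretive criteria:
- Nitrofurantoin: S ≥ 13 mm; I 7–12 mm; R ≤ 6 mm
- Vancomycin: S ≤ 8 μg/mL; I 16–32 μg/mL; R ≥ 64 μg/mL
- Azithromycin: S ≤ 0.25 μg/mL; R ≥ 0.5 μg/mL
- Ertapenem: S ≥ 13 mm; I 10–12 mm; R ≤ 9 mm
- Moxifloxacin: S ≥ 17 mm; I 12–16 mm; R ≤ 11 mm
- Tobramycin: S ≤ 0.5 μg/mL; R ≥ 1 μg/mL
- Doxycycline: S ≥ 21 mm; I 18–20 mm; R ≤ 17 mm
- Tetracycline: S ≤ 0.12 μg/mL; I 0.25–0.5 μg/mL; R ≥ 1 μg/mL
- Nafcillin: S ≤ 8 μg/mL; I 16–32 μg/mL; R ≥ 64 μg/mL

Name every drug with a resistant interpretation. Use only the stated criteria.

Tobramycin 0.12 μg/mL: ≤ 0.5 μg/mL — Susceptible
Doxycycline 23 mm: ≥ 21 mm — Susceptible
Azithromycin: 1 μg/mL is ≥ 0.5 μg/mL → R
Tetracycline (0.03 μg/mL) ≤ 0.12 μg/mL — Susceptible
Nafcillin (0.5 μg/mL) ≤ 8 μg/mL → S
Ertapenem 8 mm: ≤ 9 mm → R

azithromycin, ertapenem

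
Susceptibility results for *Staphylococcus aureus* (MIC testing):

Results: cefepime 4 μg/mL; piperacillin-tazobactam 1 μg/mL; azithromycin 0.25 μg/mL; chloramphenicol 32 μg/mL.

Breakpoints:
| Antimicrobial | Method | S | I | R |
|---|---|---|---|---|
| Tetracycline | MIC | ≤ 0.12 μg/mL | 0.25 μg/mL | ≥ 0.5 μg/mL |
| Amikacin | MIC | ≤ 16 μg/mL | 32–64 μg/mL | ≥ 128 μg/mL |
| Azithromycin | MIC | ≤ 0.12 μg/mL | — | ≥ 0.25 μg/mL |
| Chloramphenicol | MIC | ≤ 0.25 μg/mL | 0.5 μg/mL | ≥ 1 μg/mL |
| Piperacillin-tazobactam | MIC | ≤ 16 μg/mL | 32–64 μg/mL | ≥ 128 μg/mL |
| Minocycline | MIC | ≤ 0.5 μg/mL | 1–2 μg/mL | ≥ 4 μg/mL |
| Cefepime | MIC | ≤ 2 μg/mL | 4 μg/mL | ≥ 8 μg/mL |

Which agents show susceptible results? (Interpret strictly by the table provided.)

piperacillin-tazobactam

Cefepime 4 μg/mL: = 4 μg/mL ⇒ Intermediate
Piperacillin-tazobactam: 1 μg/mL is ≤ 16 μg/mL → susceptible
Azithromycin 0.25 μg/mL: ≥ 0.25 μg/mL ⇒ Resistant
Chloramphenicol: 32 μg/mL is ≥ 1 μg/mL ⇒ resistant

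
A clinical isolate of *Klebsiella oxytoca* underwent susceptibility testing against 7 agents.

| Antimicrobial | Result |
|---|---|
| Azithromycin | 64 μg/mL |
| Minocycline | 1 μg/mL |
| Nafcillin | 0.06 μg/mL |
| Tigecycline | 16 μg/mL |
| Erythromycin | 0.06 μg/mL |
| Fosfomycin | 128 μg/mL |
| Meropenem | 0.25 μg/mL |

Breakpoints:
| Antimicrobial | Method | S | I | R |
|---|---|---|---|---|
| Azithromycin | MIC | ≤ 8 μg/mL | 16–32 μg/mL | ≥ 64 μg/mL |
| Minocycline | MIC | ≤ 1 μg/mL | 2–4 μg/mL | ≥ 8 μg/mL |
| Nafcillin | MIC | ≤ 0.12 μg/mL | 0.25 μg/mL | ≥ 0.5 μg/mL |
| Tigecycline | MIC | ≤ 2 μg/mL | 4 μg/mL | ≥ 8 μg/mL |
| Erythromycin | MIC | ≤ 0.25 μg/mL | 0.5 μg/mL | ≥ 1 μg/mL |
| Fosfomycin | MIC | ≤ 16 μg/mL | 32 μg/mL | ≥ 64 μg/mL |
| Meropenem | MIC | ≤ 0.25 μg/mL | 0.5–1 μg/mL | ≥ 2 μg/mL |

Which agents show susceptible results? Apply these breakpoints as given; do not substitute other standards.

minocycline, nafcillin, erythromycin, meropenem

Azithromycin: 64 μg/mL is ≥ 64 μg/mL — resistant
Minocycline: 1 μg/mL is ≤ 1 μg/mL → Susceptible
Nafcillin: 0.06 μg/mL is ≤ 0.12 μg/mL — Susceptible
Tigecycline: 16 μg/mL is ≥ 8 μg/mL — Resistant
Erythromycin 0.06 μg/mL: ≤ 0.25 μg/mL → susceptible
Fosfomycin 128 μg/mL: ≥ 64 μg/mL — Resistant
Meropenem: 0.25 μg/mL is ≤ 0.25 μg/mL ⇒ S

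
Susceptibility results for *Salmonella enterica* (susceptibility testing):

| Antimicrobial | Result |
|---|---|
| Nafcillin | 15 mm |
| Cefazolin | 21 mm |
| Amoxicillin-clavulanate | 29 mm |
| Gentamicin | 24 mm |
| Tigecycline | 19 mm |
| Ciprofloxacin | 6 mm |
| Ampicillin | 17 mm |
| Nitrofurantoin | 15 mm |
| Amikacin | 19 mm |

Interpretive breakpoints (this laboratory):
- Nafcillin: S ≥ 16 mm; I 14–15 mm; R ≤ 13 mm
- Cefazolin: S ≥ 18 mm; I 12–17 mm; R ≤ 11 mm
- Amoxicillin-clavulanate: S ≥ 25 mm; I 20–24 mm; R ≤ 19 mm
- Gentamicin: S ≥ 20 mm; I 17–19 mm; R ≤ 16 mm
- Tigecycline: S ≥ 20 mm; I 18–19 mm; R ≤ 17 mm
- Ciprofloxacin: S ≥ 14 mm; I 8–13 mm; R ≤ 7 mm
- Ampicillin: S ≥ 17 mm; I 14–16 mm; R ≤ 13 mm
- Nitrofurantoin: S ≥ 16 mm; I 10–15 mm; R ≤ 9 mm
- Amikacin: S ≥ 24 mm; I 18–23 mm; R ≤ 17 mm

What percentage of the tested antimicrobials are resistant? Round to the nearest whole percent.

Nafcillin: 15 mm is in 14–15 mm — intermediate
Cefazolin (21 mm) ≥ 18 mm ⇒ S
Amoxicillin-clavulanate: 29 mm is ≥ 25 mm → S
Gentamicin 24 mm: ≥ 20 mm — S
Tigecycline (19 mm) in 18–19 mm — Intermediate
Ciprofloxacin: 6 mm is ≤ 7 mm ⇒ Resistant
Ampicillin: 17 mm is ≥ 17 mm ⇒ S
Nitrofurantoin 15 mm: in 10–15 mm ⇒ I
Amikacin: 19 mm is in 18–23 mm → intermediate
Resistant: 1/9

11%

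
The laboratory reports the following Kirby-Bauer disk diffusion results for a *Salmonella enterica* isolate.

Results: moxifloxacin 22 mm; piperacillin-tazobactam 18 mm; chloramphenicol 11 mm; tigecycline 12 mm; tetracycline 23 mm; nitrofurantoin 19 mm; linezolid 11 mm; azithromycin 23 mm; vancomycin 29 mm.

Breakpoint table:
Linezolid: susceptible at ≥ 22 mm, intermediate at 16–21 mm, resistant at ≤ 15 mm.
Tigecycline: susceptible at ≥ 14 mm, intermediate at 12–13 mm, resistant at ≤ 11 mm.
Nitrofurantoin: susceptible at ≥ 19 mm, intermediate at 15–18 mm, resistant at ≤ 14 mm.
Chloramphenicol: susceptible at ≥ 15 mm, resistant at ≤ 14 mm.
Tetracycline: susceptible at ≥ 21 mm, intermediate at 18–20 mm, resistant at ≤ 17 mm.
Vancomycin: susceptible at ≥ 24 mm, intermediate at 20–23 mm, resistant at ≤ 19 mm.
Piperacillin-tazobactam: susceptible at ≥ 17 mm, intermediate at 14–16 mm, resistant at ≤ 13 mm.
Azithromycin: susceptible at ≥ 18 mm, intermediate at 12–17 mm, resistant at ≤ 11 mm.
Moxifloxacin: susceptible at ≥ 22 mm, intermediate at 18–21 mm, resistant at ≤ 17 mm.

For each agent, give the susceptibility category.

Moxifloxacin: 22 mm is ≥ 22 mm — susceptible
Piperacillin-tazobactam 18 mm: ≥ 17 mm — S
Chloramphenicol: 11 mm is ≤ 14 mm — Resistant
Tigecycline: 12 mm is in 12–13 mm — intermediate
Tetracycline 23 mm: ≥ 21 mm → S
Nitrofurantoin: 19 mm is ≥ 19 mm ⇒ Susceptible
Linezolid (11 mm) ≤ 15 mm ⇒ Resistant
Azithromycin (23 mm) ≥ 18 mm ⇒ S
Vancomycin: 29 mm is ≥ 24 mm — susceptible

S, S, R, I, S, S, R, S, S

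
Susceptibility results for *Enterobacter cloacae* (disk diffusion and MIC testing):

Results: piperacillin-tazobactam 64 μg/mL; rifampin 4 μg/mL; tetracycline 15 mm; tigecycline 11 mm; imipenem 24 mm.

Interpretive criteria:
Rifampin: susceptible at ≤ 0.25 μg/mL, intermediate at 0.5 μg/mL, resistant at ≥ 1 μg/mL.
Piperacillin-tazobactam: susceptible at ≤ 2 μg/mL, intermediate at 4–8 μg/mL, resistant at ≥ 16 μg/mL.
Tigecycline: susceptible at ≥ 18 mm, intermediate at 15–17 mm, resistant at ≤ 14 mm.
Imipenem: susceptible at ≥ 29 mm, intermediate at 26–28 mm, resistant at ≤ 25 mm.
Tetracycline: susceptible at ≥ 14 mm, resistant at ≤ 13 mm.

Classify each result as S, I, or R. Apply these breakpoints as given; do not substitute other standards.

Piperacillin-tazobactam 64 μg/mL: ≥ 16 μg/mL ⇒ resistant
Rifampin 4 μg/mL: ≥ 1 μg/mL — R
Tetracycline 15 mm: ≥ 14 mm — susceptible
Tigecycline (11 mm) ≤ 14 mm → R
Imipenem (24 mm) ≤ 25 mm — Resistant

R, R, S, R, R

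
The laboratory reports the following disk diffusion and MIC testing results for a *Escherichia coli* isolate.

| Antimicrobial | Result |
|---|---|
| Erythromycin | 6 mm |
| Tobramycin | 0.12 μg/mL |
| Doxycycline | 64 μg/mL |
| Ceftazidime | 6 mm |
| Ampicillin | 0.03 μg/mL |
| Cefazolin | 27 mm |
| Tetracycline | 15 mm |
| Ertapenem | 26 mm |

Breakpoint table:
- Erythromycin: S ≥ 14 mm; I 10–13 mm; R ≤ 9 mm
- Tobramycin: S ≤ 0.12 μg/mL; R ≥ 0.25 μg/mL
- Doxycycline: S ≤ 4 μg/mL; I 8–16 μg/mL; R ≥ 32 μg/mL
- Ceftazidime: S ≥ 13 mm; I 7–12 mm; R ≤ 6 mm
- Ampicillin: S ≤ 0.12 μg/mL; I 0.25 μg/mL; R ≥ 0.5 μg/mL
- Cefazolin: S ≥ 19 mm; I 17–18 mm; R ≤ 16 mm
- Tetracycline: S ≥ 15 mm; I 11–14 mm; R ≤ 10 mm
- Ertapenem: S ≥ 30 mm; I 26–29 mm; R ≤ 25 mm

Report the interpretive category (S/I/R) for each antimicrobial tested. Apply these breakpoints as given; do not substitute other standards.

Erythromycin: 6 mm is ≤ 9 mm ⇒ R
Tobramycin 0.12 μg/mL: ≤ 0.12 μg/mL → Susceptible
Doxycycline 64 μg/mL: ≥ 32 μg/mL → resistant
Ceftazidime: 6 mm is ≤ 6 mm — resistant
Ampicillin 0.03 μg/mL: ≤ 0.12 μg/mL ⇒ Susceptible
Cefazolin 27 mm: ≥ 19 mm — susceptible
Tetracycline 15 mm: ≥ 15 mm — S
Ertapenem (26 mm) in 26–29 mm → I

R, S, R, R, S, S, S, I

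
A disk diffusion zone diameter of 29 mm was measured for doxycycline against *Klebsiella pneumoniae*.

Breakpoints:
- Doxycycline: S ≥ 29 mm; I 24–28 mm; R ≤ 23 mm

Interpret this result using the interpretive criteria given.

Doxycycline (29 mm) ≥ 29 mm → S

S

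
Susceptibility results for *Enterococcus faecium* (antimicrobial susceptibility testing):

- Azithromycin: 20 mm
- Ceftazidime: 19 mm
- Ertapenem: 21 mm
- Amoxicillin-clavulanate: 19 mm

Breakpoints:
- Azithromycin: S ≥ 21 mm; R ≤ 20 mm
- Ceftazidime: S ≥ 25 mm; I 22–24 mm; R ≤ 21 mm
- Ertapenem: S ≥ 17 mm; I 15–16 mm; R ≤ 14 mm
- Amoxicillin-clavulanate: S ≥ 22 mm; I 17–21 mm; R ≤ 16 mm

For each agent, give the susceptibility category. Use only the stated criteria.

R, R, S, I

Azithromycin (20 mm) ≤ 20 mm — R
Ceftazidime 19 mm: ≤ 21 mm ⇒ resistant
Ertapenem 21 mm: ≥ 17 mm → susceptible
Amoxicillin-clavulanate 19 mm: in 17–21 mm → I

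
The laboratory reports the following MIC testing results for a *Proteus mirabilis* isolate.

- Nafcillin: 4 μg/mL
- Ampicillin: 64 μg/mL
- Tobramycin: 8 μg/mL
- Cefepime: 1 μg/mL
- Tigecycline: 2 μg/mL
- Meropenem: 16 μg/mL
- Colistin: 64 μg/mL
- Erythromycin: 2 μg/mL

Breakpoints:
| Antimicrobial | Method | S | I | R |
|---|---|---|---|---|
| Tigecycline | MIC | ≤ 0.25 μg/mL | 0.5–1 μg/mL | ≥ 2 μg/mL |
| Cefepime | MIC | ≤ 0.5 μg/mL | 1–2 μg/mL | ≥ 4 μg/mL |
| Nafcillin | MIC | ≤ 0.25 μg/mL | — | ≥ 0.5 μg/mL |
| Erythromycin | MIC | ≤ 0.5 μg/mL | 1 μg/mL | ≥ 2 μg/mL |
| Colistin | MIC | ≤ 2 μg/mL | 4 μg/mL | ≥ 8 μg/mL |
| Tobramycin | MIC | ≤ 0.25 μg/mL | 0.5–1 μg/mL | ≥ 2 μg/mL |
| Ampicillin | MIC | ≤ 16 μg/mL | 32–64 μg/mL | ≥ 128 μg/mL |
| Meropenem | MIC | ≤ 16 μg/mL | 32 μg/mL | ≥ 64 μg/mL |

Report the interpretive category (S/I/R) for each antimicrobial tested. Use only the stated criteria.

R, I, R, I, R, S, R, R

Nafcillin 4 μg/mL: ≥ 0.5 μg/mL → R
Ampicillin (64 μg/mL) in 32–64 μg/mL ⇒ Intermediate
Tobramycin 8 μg/mL: ≥ 2 μg/mL — Resistant
Cefepime 1 μg/mL: in 1–2 μg/mL → I
Tigecycline: 2 μg/mL is ≥ 2 μg/mL ⇒ resistant
Meropenem: 16 μg/mL is ≤ 16 μg/mL ⇒ S
Colistin 64 μg/mL: ≥ 8 μg/mL ⇒ Resistant
Erythromycin: 2 μg/mL is ≥ 2 μg/mL ⇒ Resistant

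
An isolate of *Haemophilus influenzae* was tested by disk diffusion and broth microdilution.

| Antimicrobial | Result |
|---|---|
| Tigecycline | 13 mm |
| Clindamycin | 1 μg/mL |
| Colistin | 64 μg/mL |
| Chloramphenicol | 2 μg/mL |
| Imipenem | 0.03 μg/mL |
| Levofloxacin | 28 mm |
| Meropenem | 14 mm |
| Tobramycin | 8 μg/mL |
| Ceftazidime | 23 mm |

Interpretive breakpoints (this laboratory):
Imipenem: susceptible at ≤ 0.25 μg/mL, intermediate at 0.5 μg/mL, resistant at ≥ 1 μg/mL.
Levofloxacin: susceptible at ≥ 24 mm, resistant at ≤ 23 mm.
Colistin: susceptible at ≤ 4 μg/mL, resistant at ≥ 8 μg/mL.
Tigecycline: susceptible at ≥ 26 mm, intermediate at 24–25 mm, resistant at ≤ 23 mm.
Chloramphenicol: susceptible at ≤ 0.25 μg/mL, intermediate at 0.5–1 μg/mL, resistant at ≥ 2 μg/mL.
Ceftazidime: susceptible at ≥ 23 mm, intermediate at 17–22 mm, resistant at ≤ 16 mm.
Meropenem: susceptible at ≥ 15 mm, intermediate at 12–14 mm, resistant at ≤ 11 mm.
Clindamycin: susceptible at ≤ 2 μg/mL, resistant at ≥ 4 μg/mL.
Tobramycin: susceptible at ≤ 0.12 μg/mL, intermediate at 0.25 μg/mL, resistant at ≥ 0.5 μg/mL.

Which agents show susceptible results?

clindamycin, imipenem, levofloxacin, ceftazidime

Tigecycline: 13 mm is ≤ 23 mm → R
Clindamycin (1 μg/mL) ≤ 2 μg/mL — Susceptible
Colistin: 64 μg/mL is ≥ 8 μg/mL → Resistant
Chloramphenicol 2 μg/mL: ≥ 2 μg/mL ⇒ R
Imipenem: 0.03 μg/mL is ≤ 0.25 μg/mL — S
Levofloxacin (28 mm) ≥ 24 mm → susceptible
Meropenem (14 mm) in 12–14 mm ⇒ Intermediate
Tobramycin: 8 μg/mL is ≥ 0.5 μg/mL → Resistant
Ceftazidime (23 mm) ≥ 23 mm — Susceptible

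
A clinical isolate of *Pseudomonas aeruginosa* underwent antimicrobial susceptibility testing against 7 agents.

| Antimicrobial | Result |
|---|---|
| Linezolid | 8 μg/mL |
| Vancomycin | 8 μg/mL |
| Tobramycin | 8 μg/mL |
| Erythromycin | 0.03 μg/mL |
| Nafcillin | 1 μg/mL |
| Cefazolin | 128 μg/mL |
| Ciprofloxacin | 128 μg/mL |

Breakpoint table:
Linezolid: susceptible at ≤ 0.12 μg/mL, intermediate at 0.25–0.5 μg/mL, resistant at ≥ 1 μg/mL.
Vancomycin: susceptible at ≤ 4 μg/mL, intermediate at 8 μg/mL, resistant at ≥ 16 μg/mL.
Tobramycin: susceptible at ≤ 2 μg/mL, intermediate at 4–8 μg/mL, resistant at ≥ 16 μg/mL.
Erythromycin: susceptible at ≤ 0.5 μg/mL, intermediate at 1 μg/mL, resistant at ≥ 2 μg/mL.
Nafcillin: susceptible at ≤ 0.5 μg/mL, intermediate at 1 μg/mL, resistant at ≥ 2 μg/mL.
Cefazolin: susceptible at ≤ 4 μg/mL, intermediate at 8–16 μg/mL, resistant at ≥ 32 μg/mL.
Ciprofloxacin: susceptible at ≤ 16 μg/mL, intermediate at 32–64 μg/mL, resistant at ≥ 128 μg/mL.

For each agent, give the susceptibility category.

R, I, I, S, I, R, R

Linezolid 8 μg/mL: ≥ 1 μg/mL ⇒ Resistant
Vancomycin: 8 μg/mL is = 8 μg/mL → intermediate
Tobramycin: 8 μg/mL is in 4–8 μg/mL → I
Erythromycin (0.03 μg/mL) ≤ 0.5 μg/mL → Susceptible
Nafcillin (1 μg/mL) = 1 μg/mL — I
Cefazolin 128 μg/mL: ≥ 32 μg/mL → Resistant
Ciprofloxacin: 128 μg/mL is ≥ 128 μg/mL → Resistant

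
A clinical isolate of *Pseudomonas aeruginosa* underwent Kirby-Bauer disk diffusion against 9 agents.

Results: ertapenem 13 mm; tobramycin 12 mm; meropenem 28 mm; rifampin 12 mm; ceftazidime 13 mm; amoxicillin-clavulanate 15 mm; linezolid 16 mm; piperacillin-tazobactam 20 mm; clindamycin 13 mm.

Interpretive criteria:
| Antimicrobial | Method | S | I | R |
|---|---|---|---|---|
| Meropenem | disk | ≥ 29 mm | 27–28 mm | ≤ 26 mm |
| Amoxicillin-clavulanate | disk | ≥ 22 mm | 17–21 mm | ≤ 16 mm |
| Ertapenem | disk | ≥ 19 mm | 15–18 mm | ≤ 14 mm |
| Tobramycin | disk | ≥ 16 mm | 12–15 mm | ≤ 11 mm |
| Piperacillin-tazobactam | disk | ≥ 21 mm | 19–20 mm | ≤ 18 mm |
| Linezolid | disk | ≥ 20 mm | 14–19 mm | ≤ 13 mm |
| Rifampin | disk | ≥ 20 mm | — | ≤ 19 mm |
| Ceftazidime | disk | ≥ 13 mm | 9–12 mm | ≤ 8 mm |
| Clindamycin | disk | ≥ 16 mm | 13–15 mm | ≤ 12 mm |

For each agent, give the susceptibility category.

Ertapenem: 13 mm is ≤ 14 mm → R
Tobramycin (12 mm) in 12–15 mm ⇒ I
Meropenem (28 mm) in 27–28 mm ⇒ Intermediate
Rifampin 12 mm: ≤ 19 mm — resistant
Ceftazidime (13 mm) ≥ 13 mm ⇒ Susceptible
Amoxicillin-clavulanate (15 mm) ≤ 16 mm → R
Linezolid: 16 mm is in 14–19 mm → I
Piperacillin-tazobactam: 20 mm is in 19–20 mm ⇒ Intermediate
Clindamycin: 13 mm is in 13–15 mm → Intermediate

R, I, I, R, S, R, I, I, I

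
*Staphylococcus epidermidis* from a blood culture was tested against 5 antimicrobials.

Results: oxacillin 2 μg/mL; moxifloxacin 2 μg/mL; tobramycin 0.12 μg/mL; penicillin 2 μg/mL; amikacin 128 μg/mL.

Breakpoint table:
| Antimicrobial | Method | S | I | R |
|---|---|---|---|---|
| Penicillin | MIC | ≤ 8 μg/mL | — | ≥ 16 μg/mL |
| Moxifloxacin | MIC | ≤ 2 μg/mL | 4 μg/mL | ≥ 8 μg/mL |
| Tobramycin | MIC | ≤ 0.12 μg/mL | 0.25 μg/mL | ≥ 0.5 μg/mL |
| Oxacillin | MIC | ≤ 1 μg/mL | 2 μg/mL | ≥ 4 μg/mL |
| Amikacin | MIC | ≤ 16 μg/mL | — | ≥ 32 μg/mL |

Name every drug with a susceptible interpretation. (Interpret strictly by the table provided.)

moxifloxacin, tobramycin, penicillin

Oxacillin: 2 μg/mL is = 2 μg/mL → intermediate
Moxifloxacin: 2 μg/mL is ≤ 2 μg/mL — S
Tobramycin 0.12 μg/mL: ≤ 0.12 μg/mL ⇒ S
Penicillin: 2 μg/mL is ≤ 8 μg/mL ⇒ susceptible
Amikacin: 128 μg/mL is ≥ 32 μg/mL ⇒ Resistant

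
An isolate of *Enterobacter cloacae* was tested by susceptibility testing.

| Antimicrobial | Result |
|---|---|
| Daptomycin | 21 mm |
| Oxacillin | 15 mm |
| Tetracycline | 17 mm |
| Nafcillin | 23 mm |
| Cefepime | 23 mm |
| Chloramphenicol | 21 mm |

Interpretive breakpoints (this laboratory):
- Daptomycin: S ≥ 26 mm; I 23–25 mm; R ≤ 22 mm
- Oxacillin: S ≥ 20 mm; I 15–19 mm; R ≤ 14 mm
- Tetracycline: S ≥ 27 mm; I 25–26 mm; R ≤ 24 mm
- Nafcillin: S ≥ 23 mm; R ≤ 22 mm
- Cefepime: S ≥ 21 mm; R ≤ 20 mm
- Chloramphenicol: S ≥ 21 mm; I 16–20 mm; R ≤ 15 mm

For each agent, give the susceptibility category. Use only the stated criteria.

Daptomycin: 21 mm is ≤ 22 mm → resistant
Oxacillin 15 mm: in 15–19 mm → Intermediate
Tetracycline 17 mm: ≤ 24 mm → resistant
Nafcillin: 23 mm is ≥ 23 mm → Susceptible
Cefepime 23 mm: ≥ 21 mm → Susceptible
Chloramphenicol: 21 mm is ≥ 21 mm → susceptible

R, I, R, S, S, S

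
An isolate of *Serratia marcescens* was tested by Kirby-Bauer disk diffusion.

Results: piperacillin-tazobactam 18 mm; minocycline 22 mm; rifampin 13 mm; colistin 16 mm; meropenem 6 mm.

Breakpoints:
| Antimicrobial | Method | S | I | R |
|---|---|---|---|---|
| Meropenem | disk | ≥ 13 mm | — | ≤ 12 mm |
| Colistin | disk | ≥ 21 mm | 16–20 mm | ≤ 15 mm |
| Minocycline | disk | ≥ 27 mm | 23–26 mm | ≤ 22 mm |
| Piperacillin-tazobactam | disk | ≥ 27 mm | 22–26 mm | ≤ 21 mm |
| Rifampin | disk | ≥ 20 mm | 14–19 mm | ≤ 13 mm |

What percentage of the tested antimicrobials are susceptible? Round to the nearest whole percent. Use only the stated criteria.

Piperacillin-tazobactam 18 mm: ≤ 21 mm — Resistant
Minocycline (22 mm) ≤ 22 mm ⇒ Resistant
Rifampin: 13 mm is ≤ 13 mm ⇒ resistant
Colistin: 16 mm is in 16–20 mm ⇒ intermediate
Meropenem: 6 mm is ≤ 12 mm — Resistant
Susceptible: 0/5

0%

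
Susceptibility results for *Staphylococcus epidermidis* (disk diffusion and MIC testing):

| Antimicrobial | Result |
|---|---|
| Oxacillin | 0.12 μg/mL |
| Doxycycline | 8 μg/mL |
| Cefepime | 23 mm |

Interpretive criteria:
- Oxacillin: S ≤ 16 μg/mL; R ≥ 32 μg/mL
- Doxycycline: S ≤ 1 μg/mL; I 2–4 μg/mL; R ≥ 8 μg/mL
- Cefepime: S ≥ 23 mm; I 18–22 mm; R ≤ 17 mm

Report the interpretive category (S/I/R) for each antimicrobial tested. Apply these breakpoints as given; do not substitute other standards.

S, R, S

Oxacillin (0.12 μg/mL) ≤ 16 μg/mL → susceptible
Doxycycline 8 μg/mL: ≥ 8 μg/mL → Resistant
Cefepime (23 mm) ≥ 23 mm ⇒ susceptible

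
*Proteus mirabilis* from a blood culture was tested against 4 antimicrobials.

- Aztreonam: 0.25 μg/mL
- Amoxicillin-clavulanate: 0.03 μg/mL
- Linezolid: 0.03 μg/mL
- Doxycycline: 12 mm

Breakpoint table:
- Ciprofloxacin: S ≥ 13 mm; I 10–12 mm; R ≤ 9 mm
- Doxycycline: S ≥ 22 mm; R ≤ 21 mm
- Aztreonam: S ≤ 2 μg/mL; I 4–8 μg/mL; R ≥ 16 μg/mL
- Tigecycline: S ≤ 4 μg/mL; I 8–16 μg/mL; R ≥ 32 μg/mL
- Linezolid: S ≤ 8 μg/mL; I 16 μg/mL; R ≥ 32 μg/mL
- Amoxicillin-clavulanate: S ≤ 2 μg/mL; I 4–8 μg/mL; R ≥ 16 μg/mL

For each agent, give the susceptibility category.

S, S, S, R

Aztreonam 0.25 μg/mL: ≤ 2 μg/mL — S
Amoxicillin-clavulanate 0.03 μg/mL: ≤ 2 μg/mL — Susceptible
Linezolid: 0.03 μg/mL is ≤ 8 μg/mL → susceptible
Doxycycline 12 mm: ≤ 21 mm — Resistant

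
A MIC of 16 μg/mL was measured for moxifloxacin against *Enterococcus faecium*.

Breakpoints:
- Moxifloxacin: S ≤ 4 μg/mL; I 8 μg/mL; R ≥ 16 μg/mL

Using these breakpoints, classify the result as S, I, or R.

Moxifloxacin: 16 μg/mL is ≥ 16 μg/mL → R

R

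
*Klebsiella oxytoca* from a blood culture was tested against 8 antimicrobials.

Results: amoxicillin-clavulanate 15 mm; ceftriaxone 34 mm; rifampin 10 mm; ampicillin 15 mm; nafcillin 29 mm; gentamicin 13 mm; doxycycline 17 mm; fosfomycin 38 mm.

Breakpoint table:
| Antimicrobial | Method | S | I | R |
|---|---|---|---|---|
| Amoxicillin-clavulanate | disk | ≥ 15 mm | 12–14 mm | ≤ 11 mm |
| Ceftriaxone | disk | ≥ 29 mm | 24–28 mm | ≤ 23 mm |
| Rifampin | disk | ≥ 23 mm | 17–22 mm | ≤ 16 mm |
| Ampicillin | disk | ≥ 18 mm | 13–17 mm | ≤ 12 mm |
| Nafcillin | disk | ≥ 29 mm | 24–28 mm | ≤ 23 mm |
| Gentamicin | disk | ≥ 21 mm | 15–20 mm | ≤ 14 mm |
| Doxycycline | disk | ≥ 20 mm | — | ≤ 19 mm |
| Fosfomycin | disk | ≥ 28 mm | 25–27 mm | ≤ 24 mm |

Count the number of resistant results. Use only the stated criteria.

Amoxicillin-clavulanate (15 mm) ≥ 15 mm — Susceptible
Ceftriaxone 34 mm: ≥ 29 mm → Susceptible
Rifampin 10 mm: ≤ 16 mm → R
Ampicillin 15 mm: in 13–17 mm — Intermediate
Nafcillin: 29 mm is ≥ 29 mm → S
Gentamicin (13 mm) ≤ 14 mm → Resistant
Doxycycline 17 mm: ≤ 19 mm → resistant
Fosfomycin 38 mm: ≥ 28 mm → Susceptible
Resistant: 3

3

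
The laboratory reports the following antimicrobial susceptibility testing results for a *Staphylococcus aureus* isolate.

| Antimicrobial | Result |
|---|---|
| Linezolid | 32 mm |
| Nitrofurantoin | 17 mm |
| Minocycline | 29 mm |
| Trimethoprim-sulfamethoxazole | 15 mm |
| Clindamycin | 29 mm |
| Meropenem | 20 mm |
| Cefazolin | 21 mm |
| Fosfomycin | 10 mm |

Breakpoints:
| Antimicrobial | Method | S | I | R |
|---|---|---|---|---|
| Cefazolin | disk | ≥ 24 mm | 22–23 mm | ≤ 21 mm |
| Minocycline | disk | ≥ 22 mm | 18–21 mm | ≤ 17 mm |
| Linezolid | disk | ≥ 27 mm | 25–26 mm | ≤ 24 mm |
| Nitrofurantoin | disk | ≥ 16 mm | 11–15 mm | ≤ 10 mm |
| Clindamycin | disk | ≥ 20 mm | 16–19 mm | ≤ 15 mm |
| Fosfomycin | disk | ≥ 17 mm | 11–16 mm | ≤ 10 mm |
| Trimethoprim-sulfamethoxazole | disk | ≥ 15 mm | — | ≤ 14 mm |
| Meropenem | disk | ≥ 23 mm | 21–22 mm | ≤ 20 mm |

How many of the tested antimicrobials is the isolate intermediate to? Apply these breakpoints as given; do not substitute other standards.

0

Linezolid: 32 mm is ≥ 27 mm → Susceptible
Nitrofurantoin: 17 mm is ≥ 16 mm — Susceptible
Minocycline 29 mm: ≥ 22 mm → Susceptible
Trimethoprim-sulfamethoxazole (15 mm) ≥ 15 mm ⇒ susceptible
Clindamycin (29 mm) ≥ 20 mm ⇒ Susceptible
Meropenem: 20 mm is ≤ 20 mm ⇒ resistant
Cefazolin (21 mm) ≤ 21 mm ⇒ Resistant
Fosfomycin (10 mm) ≤ 10 mm — Resistant
Intermediate: 0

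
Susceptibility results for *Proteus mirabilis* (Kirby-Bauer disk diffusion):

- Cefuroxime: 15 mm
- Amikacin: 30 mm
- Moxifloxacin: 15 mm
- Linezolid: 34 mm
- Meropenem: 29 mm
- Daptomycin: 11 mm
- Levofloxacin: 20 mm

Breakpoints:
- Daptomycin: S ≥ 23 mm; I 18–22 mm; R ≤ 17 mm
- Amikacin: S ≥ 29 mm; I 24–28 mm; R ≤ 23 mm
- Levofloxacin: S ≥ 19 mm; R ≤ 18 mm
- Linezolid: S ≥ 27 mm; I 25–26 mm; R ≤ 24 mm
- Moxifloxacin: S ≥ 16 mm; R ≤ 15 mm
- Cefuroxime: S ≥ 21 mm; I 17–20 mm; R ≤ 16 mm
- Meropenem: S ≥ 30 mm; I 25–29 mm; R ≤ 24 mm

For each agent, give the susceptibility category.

Cefuroxime: 15 mm is ≤ 16 mm → Resistant
Amikacin: 30 mm is ≥ 29 mm — Susceptible
Moxifloxacin (15 mm) ≤ 15 mm → resistant
Linezolid (34 mm) ≥ 27 mm ⇒ susceptible
Meropenem: 29 mm is in 25–29 mm → Intermediate
Daptomycin: 11 mm is ≤ 17 mm — Resistant
Levofloxacin (20 mm) ≥ 19 mm ⇒ Susceptible

R, S, R, S, I, R, S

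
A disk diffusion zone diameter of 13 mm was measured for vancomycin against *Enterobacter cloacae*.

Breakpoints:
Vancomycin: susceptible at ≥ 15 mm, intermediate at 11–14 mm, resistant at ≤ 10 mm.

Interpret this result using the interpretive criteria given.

Intermediate

Vancomycin (13 mm) in 11–14 mm ⇒ I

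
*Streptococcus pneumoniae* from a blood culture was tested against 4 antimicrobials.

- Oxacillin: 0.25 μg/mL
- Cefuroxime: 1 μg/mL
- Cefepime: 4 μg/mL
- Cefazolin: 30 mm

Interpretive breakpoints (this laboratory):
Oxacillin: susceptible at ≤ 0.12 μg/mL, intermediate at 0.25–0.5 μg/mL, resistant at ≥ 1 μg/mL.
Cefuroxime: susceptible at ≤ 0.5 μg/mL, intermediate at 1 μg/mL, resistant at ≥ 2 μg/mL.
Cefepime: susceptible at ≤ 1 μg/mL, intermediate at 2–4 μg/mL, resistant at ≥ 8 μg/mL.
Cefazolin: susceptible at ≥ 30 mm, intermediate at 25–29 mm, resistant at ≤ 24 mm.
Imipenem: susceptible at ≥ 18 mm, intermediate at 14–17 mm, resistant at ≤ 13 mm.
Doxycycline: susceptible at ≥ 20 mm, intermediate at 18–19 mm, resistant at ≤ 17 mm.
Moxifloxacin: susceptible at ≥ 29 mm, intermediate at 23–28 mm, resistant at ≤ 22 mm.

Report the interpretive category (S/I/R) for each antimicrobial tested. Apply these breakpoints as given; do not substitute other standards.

Oxacillin: 0.25 μg/mL is in 0.25–0.5 μg/mL ⇒ I
Cefuroxime 1 μg/mL: = 1 μg/mL — Intermediate
Cefepime: 4 μg/mL is in 2–4 μg/mL → Intermediate
Cefazolin: 30 mm is ≥ 30 mm → susceptible

I, I, I, S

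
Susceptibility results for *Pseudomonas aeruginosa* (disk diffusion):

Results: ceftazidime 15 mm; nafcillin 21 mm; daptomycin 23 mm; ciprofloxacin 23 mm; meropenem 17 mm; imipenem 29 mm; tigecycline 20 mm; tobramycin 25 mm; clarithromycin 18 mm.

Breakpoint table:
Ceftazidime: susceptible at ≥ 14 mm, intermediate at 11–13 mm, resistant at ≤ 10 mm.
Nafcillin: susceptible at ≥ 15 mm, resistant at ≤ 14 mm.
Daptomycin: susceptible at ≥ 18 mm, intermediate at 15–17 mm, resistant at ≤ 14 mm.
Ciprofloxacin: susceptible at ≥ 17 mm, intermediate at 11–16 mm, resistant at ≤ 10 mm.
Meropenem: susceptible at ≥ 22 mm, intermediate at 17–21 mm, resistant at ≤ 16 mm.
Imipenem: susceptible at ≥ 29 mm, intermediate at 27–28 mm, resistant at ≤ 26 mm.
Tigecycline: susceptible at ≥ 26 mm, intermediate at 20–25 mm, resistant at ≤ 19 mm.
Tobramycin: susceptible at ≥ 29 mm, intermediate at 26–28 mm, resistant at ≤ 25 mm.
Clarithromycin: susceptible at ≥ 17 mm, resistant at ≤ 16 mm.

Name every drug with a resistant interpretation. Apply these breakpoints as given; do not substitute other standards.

tobramycin

Ceftazidime 15 mm: ≥ 14 mm ⇒ Susceptible
Nafcillin: 21 mm is ≥ 15 mm → susceptible
Daptomycin (23 mm) ≥ 18 mm — susceptible
Ciprofloxacin (23 mm) ≥ 17 mm ⇒ susceptible
Meropenem 17 mm: in 17–21 mm → I
Imipenem 29 mm: ≥ 29 mm → S
Tigecycline 20 mm: in 20–25 mm — intermediate
Tobramycin: 25 mm is ≤ 25 mm ⇒ Resistant
Clarithromycin: 18 mm is ≥ 17 mm ⇒ susceptible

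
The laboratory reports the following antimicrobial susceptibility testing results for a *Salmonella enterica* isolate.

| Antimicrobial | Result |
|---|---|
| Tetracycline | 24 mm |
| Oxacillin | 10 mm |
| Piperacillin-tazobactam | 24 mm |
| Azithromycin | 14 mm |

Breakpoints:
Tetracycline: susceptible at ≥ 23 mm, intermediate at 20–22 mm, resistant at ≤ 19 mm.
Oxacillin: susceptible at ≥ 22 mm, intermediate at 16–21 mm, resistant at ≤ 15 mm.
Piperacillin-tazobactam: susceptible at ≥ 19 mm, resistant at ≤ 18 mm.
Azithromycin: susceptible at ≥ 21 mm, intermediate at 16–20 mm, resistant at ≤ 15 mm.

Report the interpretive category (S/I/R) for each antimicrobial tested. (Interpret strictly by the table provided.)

Tetracycline: 24 mm is ≥ 23 mm — susceptible
Oxacillin (10 mm) ≤ 15 mm ⇒ resistant
Piperacillin-tazobactam (24 mm) ≥ 19 mm ⇒ Susceptible
Azithromycin: 14 mm is ≤ 15 mm ⇒ Resistant

S, R, S, R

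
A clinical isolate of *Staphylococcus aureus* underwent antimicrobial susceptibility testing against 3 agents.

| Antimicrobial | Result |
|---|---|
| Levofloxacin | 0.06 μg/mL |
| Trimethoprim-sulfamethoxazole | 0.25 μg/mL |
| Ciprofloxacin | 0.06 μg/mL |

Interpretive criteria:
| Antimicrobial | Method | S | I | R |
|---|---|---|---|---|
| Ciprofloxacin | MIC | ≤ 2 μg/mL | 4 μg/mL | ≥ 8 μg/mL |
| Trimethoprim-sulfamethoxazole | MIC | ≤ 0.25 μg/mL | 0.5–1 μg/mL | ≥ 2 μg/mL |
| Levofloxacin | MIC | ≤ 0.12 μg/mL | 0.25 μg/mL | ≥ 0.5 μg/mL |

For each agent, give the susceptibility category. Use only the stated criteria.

S, S, S

Levofloxacin: 0.06 μg/mL is ≤ 0.12 μg/mL — susceptible
Trimethoprim-sulfamethoxazole: 0.25 μg/mL is ≤ 0.25 μg/mL — S
Ciprofloxacin: 0.06 μg/mL is ≤ 2 μg/mL ⇒ susceptible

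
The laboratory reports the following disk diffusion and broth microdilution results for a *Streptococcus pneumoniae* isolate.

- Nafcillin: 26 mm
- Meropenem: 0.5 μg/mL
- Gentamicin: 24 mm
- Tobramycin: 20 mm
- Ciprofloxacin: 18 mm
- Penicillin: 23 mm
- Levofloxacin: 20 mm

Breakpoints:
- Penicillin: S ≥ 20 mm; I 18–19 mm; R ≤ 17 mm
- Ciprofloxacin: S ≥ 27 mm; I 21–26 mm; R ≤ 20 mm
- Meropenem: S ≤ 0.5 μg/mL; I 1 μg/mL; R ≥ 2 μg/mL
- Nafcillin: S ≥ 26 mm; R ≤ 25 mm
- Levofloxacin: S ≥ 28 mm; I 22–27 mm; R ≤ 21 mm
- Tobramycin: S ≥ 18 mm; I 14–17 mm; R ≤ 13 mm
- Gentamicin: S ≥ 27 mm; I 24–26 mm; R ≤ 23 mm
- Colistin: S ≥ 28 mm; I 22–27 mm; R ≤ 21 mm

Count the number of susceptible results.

4

Nafcillin 26 mm: ≥ 26 mm — S
Meropenem (0.5 μg/mL) ≤ 0.5 μg/mL — Susceptible
Gentamicin (24 mm) in 24–26 mm — I
Tobramycin 20 mm: ≥ 18 mm — Susceptible
Ciprofloxacin 18 mm: ≤ 20 mm ⇒ resistant
Penicillin 23 mm: ≥ 20 mm → Susceptible
Levofloxacin: 20 mm is ≤ 21 mm → R
Susceptible: 4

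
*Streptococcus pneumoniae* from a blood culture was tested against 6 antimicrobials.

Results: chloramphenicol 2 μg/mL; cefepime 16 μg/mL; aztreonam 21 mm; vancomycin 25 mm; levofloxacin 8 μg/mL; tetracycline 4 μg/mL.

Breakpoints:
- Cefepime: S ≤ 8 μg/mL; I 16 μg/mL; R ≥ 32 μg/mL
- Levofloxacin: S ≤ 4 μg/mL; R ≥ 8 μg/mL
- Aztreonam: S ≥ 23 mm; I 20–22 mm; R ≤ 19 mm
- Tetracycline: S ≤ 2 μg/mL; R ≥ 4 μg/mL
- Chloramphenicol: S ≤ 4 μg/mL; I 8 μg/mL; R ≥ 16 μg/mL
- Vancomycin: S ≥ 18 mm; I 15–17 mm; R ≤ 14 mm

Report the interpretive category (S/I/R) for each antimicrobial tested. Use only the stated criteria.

Chloramphenicol: 2 μg/mL is ≤ 4 μg/mL → S
Cefepime: 16 μg/mL is = 16 μg/mL ⇒ intermediate
Aztreonam (21 mm) in 20–22 mm → intermediate
Vancomycin (25 mm) ≥ 18 mm ⇒ S
Levofloxacin: 8 μg/mL is ≥ 8 μg/mL → R
Tetracycline 4 μg/mL: ≥ 4 μg/mL → Resistant

S, I, I, S, R, R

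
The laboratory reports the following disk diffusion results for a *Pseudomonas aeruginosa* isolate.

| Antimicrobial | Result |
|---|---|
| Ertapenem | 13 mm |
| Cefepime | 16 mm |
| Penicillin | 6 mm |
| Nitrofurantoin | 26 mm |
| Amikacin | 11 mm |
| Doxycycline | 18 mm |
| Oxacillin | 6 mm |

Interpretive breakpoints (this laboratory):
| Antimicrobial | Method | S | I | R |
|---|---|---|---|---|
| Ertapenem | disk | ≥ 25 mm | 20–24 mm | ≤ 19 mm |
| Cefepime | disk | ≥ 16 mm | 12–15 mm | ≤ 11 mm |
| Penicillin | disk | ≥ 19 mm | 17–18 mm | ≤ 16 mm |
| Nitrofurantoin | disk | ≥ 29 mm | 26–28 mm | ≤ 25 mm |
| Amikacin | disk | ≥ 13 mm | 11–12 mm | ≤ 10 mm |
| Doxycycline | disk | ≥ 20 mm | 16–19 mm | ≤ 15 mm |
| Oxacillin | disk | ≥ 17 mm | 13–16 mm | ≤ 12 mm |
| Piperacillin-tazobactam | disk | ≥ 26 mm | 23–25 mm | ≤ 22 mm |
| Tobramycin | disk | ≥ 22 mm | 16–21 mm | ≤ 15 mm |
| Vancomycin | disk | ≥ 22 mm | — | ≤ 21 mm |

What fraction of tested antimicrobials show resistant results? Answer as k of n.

3 of 7

Ertapenem: 13 mm is ≤ 19 mm — resistant
Cefepime (16 mm) ≥ 16 mm → S
Penicillin (6 mm) ≤ 16 mm ⇒ Resistant
Nitrofurantoin (26 mm) in 26–28 mm ⇒ Intermediate
Amikacin (11 mm) in 11–12 mm — I
Doxycycline: 18 mm is in 16–19 mm → intermediate
Oxacillin: 6 mm is ≤ 12 mm — resistant
Resistant: 3/7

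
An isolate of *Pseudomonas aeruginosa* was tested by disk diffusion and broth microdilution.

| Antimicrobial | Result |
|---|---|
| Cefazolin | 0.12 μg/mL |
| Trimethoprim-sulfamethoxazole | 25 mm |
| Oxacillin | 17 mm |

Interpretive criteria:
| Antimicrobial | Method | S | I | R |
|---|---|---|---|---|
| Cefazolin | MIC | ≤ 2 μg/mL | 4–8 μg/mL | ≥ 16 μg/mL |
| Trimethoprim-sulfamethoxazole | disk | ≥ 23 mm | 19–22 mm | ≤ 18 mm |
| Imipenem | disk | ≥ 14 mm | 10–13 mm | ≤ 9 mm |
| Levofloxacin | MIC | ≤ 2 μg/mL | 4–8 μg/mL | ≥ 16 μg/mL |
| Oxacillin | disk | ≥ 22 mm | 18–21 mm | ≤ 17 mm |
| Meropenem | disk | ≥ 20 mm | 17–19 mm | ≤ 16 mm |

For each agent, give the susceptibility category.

S, S, R

Cefazolin (0.12 μg/mL) ≤ 2 μg/mL — Susceptible
Trimethoprim-sulfamethoxazole (25 mm) ≥ 23 mm ⇒ susceptible
Oxacillin (17 mm) ≤ 17 mm — Resistant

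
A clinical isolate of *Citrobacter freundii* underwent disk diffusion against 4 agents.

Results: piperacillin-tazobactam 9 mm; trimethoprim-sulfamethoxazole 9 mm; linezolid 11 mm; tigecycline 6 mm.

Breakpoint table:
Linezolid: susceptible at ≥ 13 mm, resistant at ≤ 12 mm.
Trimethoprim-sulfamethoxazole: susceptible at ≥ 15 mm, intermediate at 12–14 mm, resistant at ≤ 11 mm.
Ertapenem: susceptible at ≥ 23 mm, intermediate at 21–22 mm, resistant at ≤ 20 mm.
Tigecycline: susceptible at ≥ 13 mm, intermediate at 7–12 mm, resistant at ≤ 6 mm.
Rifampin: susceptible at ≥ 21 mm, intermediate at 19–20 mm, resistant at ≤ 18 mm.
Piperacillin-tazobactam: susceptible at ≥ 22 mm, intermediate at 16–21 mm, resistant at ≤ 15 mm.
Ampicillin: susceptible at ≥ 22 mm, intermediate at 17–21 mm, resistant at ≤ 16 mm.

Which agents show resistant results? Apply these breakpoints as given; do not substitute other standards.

piperacillin-tazobactam, trimethoprim-sulfamethoxazole, linezolid, tigecycline

Piperacillin-tazobactam (9 mm) ≤ 15 mm ⇒ R
Trimethoprim-sulfamethoxazole (9 mm) ≤ 11 mm → resistant
Linezolid: 11 mm is ≤ 12 mm — resistant
Tigecycline: 6 mm is ≤ 6 mm ⇒ R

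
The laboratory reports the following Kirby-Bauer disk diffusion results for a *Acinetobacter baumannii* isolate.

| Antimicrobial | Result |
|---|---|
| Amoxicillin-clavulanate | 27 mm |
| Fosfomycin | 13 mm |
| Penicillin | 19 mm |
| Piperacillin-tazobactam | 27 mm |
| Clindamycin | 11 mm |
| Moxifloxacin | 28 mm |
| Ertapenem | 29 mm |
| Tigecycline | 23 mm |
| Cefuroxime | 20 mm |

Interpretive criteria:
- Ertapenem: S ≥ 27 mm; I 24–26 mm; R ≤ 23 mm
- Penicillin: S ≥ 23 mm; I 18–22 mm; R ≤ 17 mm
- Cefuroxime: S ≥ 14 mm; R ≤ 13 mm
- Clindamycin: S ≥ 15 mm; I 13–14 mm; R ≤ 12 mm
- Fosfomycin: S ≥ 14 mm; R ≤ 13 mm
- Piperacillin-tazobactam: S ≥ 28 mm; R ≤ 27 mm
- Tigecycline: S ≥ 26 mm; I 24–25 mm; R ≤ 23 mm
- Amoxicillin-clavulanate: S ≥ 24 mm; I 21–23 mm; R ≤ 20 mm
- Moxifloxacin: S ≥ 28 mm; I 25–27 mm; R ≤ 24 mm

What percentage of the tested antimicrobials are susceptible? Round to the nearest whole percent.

Amoxicillin-clavulanate (27 mm) ≥ 24 mm → susceptible
Fosfomycin (13 mm) ≤ 13 mm — R
Penicillin: 19 mm is in 18–22 mm — intermediate
Piperacillin-tazobactam 27 mm: ≤ 27 mm ⇒ Resistant
Clindamycin (11 mm) ≤ 12 mm — Resistant
Moxifloxacin 28 mm: ≥ 28 mm — Susceptible
Ertapenem 29 mm: ≥ 27 mm — susceptible
Tigecycline (23 mm) ≤ 23 mm ⇒ Resistant
Cefuroxime: 20 mm is ≥ 14 mm → susceptible
Susceptible: 4/9

44%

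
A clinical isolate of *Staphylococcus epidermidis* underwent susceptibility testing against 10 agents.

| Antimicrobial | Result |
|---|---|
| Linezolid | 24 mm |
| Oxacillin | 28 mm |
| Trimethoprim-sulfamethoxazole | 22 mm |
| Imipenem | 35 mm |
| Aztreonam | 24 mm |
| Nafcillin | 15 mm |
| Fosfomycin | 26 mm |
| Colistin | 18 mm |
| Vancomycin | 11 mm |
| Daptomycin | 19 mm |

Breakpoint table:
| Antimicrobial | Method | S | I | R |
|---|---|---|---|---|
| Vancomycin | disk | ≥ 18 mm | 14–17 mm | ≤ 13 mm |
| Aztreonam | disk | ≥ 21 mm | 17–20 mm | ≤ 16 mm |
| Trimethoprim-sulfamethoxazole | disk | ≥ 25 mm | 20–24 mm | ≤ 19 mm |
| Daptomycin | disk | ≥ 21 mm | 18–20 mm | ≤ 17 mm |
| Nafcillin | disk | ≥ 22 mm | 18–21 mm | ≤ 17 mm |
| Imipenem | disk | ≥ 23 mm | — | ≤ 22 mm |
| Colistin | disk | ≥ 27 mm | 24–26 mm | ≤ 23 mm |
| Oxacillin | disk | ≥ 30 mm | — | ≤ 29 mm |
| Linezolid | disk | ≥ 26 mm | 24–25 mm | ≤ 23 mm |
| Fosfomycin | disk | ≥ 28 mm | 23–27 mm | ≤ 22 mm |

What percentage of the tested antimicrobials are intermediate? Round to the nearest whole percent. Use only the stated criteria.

40%

Linezolid 24 mm: in 24–25 mm → Intermediate
Oxacillin: 28 mm is ≤ 29 mm — Resistant
Trimethoprim-sulfamethoxazole: 22 mm is in 20–24 mm → I
Imipenem (35 mm) ≥ 23 mm ⇒ S
Aztreonam 24 mm: ≥ 21 mm — Susceptible
Nafcillin (15 mm) ≤ 17 mm → R
Fosfomycin: 26 mm is in 23–27 mm — I
Colistin: 18 mm is ≤ 23 mm — resistant
Vancomycin (11 mm) ≤ 13 mm → resistant
Daptomycin (19 mm) in 18–20 mm ⇒ intermediate
Intermediate: 4/10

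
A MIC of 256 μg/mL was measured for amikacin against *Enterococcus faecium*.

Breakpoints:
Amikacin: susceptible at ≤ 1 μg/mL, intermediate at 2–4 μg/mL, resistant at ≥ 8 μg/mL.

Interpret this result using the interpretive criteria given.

Amikacin: 256 μg/mL is ≥ 8 μg/mL — R

Resistant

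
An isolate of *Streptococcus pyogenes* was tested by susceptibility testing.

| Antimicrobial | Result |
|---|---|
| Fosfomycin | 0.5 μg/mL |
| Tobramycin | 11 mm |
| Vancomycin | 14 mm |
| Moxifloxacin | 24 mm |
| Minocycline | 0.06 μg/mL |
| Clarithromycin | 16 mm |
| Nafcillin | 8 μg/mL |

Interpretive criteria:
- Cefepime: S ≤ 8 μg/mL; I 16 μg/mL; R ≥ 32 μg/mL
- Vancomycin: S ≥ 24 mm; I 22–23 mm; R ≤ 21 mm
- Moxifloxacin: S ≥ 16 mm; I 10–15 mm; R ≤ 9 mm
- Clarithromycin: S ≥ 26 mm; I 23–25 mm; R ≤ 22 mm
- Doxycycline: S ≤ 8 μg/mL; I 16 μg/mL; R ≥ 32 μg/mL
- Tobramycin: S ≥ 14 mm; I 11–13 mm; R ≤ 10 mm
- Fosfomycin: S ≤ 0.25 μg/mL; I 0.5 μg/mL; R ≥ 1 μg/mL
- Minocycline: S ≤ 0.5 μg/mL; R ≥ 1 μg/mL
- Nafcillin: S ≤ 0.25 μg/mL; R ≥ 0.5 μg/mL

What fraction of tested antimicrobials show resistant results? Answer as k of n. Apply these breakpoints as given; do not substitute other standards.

3 of 7

Fosfomycin 0.5 μg/mL: = 0.5 μg/mL ⇒ I
Tobramycin: 11 mm is in 11–13 mm → intermediate
Vancomycin (14 mm) ≤ 21 mm ⇒ Resistant
Moxifloxacin 24 mm: ≥ 16 mm → Susceptible
Minocycline: 0.06 μg/mL is ≤ 0.5 μg/mL — S
Clarithromycin: 16 mm is ≤ 22 mm ⇒ resistant
Nafcillin 8 μg/mL: ≥ 0.5 μg/mL — Resistant
Resistant: 3/7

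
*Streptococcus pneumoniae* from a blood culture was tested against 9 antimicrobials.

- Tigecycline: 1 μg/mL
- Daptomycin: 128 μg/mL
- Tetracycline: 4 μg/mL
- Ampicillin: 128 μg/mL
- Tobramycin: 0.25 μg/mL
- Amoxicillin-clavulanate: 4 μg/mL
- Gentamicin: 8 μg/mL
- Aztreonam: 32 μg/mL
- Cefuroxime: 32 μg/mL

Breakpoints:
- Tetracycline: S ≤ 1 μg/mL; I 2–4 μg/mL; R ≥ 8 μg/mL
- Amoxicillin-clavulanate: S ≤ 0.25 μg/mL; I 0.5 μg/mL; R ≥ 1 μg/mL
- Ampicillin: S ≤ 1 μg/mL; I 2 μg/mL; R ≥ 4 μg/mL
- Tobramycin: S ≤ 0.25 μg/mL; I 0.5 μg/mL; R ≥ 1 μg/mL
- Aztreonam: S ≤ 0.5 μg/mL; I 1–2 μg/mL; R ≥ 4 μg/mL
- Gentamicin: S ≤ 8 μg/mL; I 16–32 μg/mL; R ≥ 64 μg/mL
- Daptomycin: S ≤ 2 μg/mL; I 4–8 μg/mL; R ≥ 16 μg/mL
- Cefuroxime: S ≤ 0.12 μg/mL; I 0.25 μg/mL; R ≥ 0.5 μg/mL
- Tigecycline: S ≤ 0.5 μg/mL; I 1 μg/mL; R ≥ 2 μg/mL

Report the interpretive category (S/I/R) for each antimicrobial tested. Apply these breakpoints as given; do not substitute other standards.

I, R, I, R, S, R, S, R, R

Tigecycline (1 μg/mL) = 1 μg/mL → I
Daptomycin (128 μg/mL) ≥ 16 μg/mL → R
Tetracycline (4 μg/mL) in 2–4 μg/mL → I
Ampicillin (128 μg/mL) ≥ 4 μg/mL ⇒ R
Tobramycin 0.25 μg/mL: ≤ 0.25 μg/mL → susceptible
Amoxicillin-clavulanate: 4 μg/mL is ≥ 1 μg/mL ⇒ resistant
Gentamicin 8 μg/mL: ≤ 8 μg/mL — Susceptible
Aztreonam: 32 μg/mL is ≥ 4 μg/mL → Resistant
Cefuroxime: 32 μg/mL is ≥ 0.5 μg/mL — resistant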